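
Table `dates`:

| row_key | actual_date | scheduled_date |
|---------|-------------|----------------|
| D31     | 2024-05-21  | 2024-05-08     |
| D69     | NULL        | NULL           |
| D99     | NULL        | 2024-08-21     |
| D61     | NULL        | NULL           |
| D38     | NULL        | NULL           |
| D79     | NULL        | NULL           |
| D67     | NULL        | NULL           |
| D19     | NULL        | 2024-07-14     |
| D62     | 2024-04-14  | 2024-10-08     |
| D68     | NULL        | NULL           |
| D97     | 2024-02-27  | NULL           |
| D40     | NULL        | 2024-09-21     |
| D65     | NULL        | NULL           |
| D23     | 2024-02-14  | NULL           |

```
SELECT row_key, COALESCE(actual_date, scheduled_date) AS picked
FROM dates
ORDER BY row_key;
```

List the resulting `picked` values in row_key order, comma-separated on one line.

row_key=D19: actual_date=NULL, scheduled_date=2024-07-14 → 2024-07-14
row_key=D23: actual_date=2024-02-14 → 2024-02-14
row_key=D31: actual_date=2024-05-21 → 2024-05-21
row_key=D38: actual_date=NULL, scheduled_date=NULL (all NULL) → NULL
row_key=D40: actual_date=NULL, scheduled_date=2024-09-21 → 2024-09-21
row_key=D61: actual_date=NULL, scheduled_date=NULL (all NULL) → NULL
row_key=D62: actual_date=2024-04-14 → 2024-04-14
row_key=D65: actual_date=NULL, scheduled_date=NULL (all NULL) → NULL
row_key=D67: actual_date=NULL, scheduled_date=NULL (all NULL) → NULL
row_key=D68: actual_date=NULL, scheduled_date=NULL (all NULL) → NULL
row_key=D69: actual_date=NULL, scheduled_date=NULL (all NULL) → NULL
row_key=D79: actual_date=NULL, scheduled_date=NULL (all NULL) → NULL
row_key=D97: actual_date=2024-02-27 → 2024-02-27
row_key=D99: actual_date=NULL, scheduled_date=2024-08-21 → 2024-08-21

2024-07-14, 2024-02-14, 2024-05-21, NULL, 2024-09-21, NULL, 2024-04-14, NULL, NULL, NULL, NULL, NULL, 2024-02-27, 2024-08-21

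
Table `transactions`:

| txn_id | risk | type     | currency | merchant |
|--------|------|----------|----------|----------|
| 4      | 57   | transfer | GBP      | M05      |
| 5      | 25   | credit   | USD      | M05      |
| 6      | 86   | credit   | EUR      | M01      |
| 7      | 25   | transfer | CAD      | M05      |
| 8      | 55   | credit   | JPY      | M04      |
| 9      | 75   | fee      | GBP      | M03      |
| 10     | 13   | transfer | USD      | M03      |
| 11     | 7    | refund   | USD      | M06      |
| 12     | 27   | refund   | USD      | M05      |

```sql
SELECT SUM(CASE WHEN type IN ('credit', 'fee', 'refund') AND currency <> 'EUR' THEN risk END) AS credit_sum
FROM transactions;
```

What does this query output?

189

txn_id=4: ✗
txn_id=5: ✓ → 25
txn_id=6: ✗
txn_id=7: ✗
txn_id=8: ✓ → 55
txn_id=9: ✓ → 75
txn_id=10: ✗
txn_id=11: ✓ → 7
txn_id=12: ✓ → 27
credit_sum = 25 + 55 + 75 + 7 + 27 = 189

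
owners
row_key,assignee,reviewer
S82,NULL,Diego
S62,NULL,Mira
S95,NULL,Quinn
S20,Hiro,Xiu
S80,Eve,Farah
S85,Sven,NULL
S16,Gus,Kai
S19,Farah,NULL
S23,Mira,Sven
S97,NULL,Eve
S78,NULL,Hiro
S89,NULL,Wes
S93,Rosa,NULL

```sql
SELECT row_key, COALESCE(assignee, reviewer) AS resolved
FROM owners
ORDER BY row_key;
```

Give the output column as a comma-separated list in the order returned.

row_key=S16: assignee=Gus → Gus
row_key=S19: assignee=Farah → Farah
row_key=S20: assignee=Hiro → Hiro
row_key=S23: assignee=Mira → Mira
row_key=S62: assignee=NULL, reviewer=Mira → Mira
row_key=S78: assignee=NULL, reviewer=Hiro → Hiro
row_key=S80: assignee=Eve → Eve
row_key=S82: assignee=NULL, reviewer=Diego → Diego
row_key=S85: assignee=Sven → Sven
row_key=S89: assignee=NULL, reviewer=Wes → Wes
row_key=S93: assignee=Rosa → Rosa
row_key=S95: assignee=NULL, reviewer=Quinn → Quinn
row_key=S97: assignee=NULL, reviewer=Eve → Eve

Gus, Farah, Hiro, Mira, Mira, Hiro, Eve, Diego, Sven, Wes, Rosa, Quinn, Eve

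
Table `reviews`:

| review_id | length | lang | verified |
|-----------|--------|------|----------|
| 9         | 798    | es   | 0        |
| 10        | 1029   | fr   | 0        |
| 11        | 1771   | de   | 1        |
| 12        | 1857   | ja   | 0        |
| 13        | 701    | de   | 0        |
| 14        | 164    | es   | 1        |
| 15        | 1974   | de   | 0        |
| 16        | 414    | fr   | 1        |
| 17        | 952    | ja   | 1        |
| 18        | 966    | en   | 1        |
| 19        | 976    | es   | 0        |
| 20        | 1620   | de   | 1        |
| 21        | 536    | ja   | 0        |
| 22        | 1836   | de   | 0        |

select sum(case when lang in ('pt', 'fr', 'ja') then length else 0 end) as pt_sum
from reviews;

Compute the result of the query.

review_id=9: ✗
review_id=10: ✓ → 1029
review_id=11: ✗
review_id=12: ✓ → 1857
review_id=13: ✗
review_id=14: ✗
review_id=15: ✗
review_id=16: ✓ → 414
review_id=17: ✓ → 952
review_id=18: ✗
review_id=19: ✗
review_id=20: ✗
review_id=21: ✓ → 536
review_id=22: ✗
pt_sum = 1029 + 1857 + 414 + 952 + 536 = 4788

4788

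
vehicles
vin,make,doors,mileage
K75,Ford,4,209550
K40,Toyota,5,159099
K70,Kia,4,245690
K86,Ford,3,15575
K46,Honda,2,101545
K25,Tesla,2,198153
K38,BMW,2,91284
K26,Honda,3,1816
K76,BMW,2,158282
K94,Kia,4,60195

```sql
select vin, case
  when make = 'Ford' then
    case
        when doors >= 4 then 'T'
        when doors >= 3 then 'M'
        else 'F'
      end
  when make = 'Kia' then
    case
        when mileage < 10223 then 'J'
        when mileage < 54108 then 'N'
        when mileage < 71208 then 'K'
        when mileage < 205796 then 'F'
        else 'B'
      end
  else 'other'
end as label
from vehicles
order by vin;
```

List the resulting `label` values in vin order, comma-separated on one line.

vin=K25: make='Tesla' → outer ELSE → other
vin=K26: make='Honda' → outer ELSE → other
vin=K38: make='BMW' → outer ELSE → other
vin=K40: make='Toyota' → outer ELSE → other
vin=K46: make='Honda' → outer ELSE → other
vin=K70: make='Kia' → inner[ELSE] → B
vin=K75: make='Ford' → inner[doors >= 4] → T
vin=K76: make='BMW' → outer ELSE → other
vin=K86: make='Ford' → inner[doors >= 3] → M
vin=K94: make='Kia' → inner[mileage < 71208] → K

other, other, other, other, other, B, T, other, M, K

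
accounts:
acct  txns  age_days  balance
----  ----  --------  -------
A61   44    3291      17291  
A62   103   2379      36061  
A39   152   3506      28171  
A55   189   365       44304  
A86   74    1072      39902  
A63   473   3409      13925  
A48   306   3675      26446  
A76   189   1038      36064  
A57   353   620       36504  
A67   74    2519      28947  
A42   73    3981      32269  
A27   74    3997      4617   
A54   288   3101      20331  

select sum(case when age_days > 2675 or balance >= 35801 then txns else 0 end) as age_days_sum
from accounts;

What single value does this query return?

2318

acct=A61: ✓ → 44
acct=A62: ✓ → 103
acct=A39: ✓ → 152
acct=A55: ✓ → 189
acct=A86: ✓ → 74
acct=A63: ✓ → 473
acct=A48: ✓ → 306
acct=A76: ✓ → 189
acct=A57: ✓ → 353
acct=A67: ✗
acct=A42: ✓ → 73
acct=A27: ✓ → 74
acct=A54: ✓ → 288
age_days_sum = 44 + 103 + 152 + 189 + 74 + 473 + 306 + 189 + 353 + 73 + 74 + 288 = 2318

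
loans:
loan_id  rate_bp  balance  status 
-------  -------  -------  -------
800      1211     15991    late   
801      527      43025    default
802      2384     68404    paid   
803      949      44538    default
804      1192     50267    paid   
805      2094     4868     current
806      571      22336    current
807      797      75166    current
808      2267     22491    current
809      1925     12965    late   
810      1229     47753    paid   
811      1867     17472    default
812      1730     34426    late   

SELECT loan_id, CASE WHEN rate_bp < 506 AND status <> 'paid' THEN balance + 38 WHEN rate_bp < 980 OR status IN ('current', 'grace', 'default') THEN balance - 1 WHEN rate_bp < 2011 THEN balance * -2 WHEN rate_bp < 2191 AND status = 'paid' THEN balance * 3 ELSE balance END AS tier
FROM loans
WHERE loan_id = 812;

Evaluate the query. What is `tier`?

-68852

loan_id = 812: rate_bp=1730, balance=34426, status=late.
rate_bp < 506 AND status <> 'paid' → false
rate_bp < 980 OR status IN ('current', 'grace', 'default') → false
rate_bp < 2011 → true → -68852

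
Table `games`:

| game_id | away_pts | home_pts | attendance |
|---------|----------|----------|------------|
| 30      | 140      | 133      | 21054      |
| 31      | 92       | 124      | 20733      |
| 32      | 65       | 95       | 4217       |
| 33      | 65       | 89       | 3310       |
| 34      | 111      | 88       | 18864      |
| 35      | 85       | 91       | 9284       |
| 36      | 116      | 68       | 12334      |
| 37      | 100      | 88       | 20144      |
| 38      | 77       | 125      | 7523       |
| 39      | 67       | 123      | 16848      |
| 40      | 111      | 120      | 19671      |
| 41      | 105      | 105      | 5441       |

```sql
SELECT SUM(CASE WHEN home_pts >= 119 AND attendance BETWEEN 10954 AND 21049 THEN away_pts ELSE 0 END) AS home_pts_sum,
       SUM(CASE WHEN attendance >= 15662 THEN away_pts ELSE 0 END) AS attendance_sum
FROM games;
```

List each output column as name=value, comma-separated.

[home_pts_sum: home_pts >= 119 AND attendance BETWEEN 10954 AND 21049]
game_id=30: ✗
game_id=31: ✓ → 92
game_id=32: ✗
game_id=33: ✗
game_id=34: ✗
game_id=35: ✗
game_id=36: ✗
game_id=37: ✗
game_id=38: ✗
game_id=39: ✓ → 67
game_id=40: ✓ → 111
game_id=41: ✗
home_pts_sum = 92 + 67 + 111 = 270
—
[attendance_sum: attendance >= 15662]
game_id=30: ✓ → 140
game_id=31: ✓ → 92
game_id=32: ✗
game_id=33: ✗
game_id=34: ✓ → 111
game_id=35: ✗
game_id=36: ✗
game_id=37: ✓ → 100
game_id=38: ✗
game_id=39: ✓ → 67
game_id=40: ✓ → 111
game_id=41: ✗
attendance_sum = 140 + 92 + 111 + 100 + 67 + 111 = 621

home_pts_sum=270, attendance_sum=621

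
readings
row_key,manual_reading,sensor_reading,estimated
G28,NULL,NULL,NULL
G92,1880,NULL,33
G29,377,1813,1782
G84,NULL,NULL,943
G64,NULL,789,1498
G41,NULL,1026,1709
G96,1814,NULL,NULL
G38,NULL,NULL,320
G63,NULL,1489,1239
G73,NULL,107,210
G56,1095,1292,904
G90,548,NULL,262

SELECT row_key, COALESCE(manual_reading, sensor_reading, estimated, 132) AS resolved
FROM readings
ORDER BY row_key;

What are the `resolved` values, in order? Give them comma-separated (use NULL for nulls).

row_key=G28: manual_reading=NULL, sensor_reading=NULL, estimated=NULL, → literal 132 → 132
row_key=G29: manual_reading=377 → 377
row_key=G38: manual_reading=NULL, sensor_reading=NULL, estimated=320 → 320
row_key=G41: manual_reading=NULL, sensor_reading=1026 → 1026
row_key=G56: manual_reading=1095 → 1095
row_key=G63: manual_reading=NULL, sensor_reading=1489 → 1489
row_key=G64: manual_reading=NULL, sensor_reading=789 → 789
row_key=G73: manual_reading=NULL, sensor_reading=107 → 107
row_key=G84: manual_reading=NULL, sensor_reading=NULL, estimated=943 → 943
row_key=G90: manual_reading=548 → 548
row_key=G92: manual_reading=1880 → 1880
row_key=G96: manual_reading=1814 → 1814

132, 377, 320, 1026, 1095, 1489, 789, 107, 943, 548, 1880, 1814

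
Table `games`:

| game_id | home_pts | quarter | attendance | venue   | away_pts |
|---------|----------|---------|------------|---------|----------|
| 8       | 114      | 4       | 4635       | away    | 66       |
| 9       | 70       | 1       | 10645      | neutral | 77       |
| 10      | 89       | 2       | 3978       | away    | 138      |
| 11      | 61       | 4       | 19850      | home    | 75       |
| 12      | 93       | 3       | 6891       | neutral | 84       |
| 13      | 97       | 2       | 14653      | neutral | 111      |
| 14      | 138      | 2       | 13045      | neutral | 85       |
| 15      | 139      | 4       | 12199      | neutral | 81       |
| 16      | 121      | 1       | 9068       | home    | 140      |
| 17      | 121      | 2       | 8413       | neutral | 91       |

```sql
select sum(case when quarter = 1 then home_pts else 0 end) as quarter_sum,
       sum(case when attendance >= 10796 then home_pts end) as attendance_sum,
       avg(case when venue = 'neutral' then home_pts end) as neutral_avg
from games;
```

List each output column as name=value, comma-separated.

quarter_sum=191, attendance_sum=435, neutral_avg=109.6666666667

[quarter_sum: quarter = 1]
game_id=8: ✗
game_id=9: ✓ → 70
game_id=10: ✗
game_id=11: ✗
game_id=12: ✗
game_id=13: ✗
game_id=14: ✗
game_id=15: ✗
game_id=16: ✓ → 121
game_id=17: ✗
quarter_sum = 70 + 121 = 191
—
[attendance_sum: attendance >= 10796]
game_id=8: ✗
game_id=9: ✗
game_id=10: ✗
game_id=11: ✓ → 61
game_id=12: ✗
game_id=13: ✓ → 97
game_id=14: ✓ → 138
game_id=15: ✓ → 139
game_id=16: ✗
game_id=17: ✗
attendance_sum = 61 + 97 + 138 + 139 = 435
—
[neutral_avg: venue = 'neutral']
game_id=8: ✗
game_id=9: ✓ → 70
game_id=10: ✗
game_id=11: ✗
game_id=12: ✓ → 93
game_id=13: ✓ → 97
game_id=14: ✓ → 138
game_id=15: ✓ → 139
game_id=16: ✗
game_id=17: ✓ → 121
neutral_avg = (70 + 93 + 97 + 138 + 139 + 121) / 6 = 109.6666666667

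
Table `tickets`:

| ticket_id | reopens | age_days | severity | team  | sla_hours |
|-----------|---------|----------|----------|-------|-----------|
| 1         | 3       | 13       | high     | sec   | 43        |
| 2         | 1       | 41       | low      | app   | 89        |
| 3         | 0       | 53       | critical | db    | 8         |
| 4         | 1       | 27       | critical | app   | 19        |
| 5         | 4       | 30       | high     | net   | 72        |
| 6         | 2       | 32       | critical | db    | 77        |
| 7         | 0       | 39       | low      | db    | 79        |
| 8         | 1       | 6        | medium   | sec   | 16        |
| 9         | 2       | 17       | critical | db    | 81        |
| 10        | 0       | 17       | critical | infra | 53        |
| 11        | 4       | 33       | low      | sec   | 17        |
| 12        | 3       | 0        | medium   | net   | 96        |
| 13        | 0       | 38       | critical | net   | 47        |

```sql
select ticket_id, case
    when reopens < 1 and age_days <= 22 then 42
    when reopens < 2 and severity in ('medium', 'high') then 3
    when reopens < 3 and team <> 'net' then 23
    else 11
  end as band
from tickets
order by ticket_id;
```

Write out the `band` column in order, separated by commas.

11, 23, 23, 23, 11, 23, 23, 3, 23, 42, 11, 11, 11

ticket_id=1: ELSE → 11
ticket_id=2: reopens < 3 and team <> 'net' → 23
ticket_id=3: reopens < 3 and team <> 'net' → 23
ticket_id=4: reopens < 3 and team <> 'net' → 23
ticket_id=5: ELSE → 11
ticket_id=6: reopens < 3 and team <> 'net' → 23
ticket_id=7: reopens < 3 and team <> 'net' → 23
ticket_id=8: reopens < 2 and severity in ('medium', 'high') → 3
ticket_id=9: reopens < 3 and team <> 'net' → 23
ticket_id=10: reopens < 1 and age_days <= 22 → 42
ticket_id=11: ELSE → 11
ticket_id=12: ELSE → 11
ticket_id=13: ELSE → 11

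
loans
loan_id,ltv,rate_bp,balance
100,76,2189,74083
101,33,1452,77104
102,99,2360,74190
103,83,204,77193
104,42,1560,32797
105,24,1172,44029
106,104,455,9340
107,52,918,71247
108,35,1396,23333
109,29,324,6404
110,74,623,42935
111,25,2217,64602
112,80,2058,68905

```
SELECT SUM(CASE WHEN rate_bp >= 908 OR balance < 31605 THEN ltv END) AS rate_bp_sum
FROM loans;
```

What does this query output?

599

loan_id=100: ✓ → 76
loan_id=101: ✓ → 33
loan_id=102: ✓ → 99
loan_id=103: ✗
loan_id=104: ✓ → 42
loan_id=105: ✓ → 24
loan_id=106: ✓ → 104
loan_id=107: ✓ → 52
loan_id=108: ✓ → 35
loan_id=109: ✓ → 29
loan_id=110: ✗
loan_id=111: ✓ → 25
loan_id=112: ✓ → 80
rate_bp_sum = 76 + 33 + 99 + 42 + 24 + 104 + 52 + 35 + 29 + 25 + 80 = 599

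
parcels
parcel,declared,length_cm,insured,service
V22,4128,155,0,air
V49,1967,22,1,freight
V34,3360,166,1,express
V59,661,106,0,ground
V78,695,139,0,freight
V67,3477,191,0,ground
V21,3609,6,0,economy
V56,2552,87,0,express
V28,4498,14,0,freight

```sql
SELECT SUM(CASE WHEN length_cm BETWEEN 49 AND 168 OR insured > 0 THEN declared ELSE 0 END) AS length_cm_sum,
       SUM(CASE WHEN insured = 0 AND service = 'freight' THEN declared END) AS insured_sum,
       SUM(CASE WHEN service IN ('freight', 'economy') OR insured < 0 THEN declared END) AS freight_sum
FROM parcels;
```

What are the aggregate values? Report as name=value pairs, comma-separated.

[length_cm_sum: length_cm BETWEEN 49 AND 168 OR insured > 0]
parcel=V22: ✓ → 4128
parcel=V49: ✓ → 1967
parcel=V34: ✓ → 3360
parcel=V59: ✓ → 661
parcel=V78: ✓ → 695
parcel=V67: ✗
parcel=V21: ✗
parcel=V56: ✓ → 2552
parcel=V28: ✗
length_cm_sum = 4128 + 1967 + 3360 + 661 + 695 + 2552 = 13363
—
[insured_sum: insured = 0 AND service = 'freight']
parcel=V22: ✗
parcel=V49: ✗
parcel=V34: ✗
parcel=V59: ✗
parcel=V78: ✓ → 695
parcel=V67: ✗
parcel=V21: ✗
parcel=V56: ✗
parcel=V28: ✓ → 4498
insured_sum = 695 + 4498 = 5193
—
[freight_sum: service IN ('freight', 'economy') OR insured < 0]
parcel=V22: ✗
parcel=V49: ✓ → 1967
parcel=V34: ✗
parcel=V59: ✗
parcel=V78: ✓ → 695
parcel=V67: ✗
parcel=V21: ✓ → 3609
parcel=V56: ✗
parcel=V28: ✓ → 4498
freight_sum = 1967 + 695 + 3609 + 4498 = 10769

length_cm_sum=13363, insured_sum=5193, freight_sum=10769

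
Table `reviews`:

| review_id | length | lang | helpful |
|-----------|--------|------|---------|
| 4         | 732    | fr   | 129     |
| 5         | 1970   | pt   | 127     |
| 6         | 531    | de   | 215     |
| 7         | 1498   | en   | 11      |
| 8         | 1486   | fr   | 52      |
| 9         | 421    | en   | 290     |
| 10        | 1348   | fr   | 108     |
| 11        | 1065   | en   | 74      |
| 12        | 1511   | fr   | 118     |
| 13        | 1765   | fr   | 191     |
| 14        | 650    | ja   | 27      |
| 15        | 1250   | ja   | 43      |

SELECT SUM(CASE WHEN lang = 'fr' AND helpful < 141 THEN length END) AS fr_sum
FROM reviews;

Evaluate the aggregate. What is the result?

review_id=4: ✓ → 732
review_id=5: ✗
review_id=6: ✗
review_id=7: ✗
review_id=8: ✓ → 1486
review_id=9: ✗
review_id=10: ✓ → 1348
review_id=11: ✗
review_id=12: ✓ → 1511
review_id=13: ✗
review_id=14: ✗
review_id=15: ✗
fr_sum = 732 + 1486 + 1348 + 1511 = 5077

5077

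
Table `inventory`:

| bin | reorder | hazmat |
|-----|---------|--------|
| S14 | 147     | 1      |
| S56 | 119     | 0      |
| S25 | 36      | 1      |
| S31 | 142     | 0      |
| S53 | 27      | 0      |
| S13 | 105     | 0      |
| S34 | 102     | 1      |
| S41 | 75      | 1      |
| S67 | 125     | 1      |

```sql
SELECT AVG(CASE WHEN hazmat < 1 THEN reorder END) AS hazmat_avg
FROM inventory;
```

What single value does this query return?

bin=S14: ✗
bin=S56: ✓ → 119
bin=S25: ✗
bin=S31: ✓ → 142
bin=S53: ✓ → 27
bin=S13: ✓ → 105
bin=S34: ✗
bin=S41: ✗
bin=S67: ✗
hazmat_avg = (119 + 142 + 27 + 105) / 4 = 98.25

98.25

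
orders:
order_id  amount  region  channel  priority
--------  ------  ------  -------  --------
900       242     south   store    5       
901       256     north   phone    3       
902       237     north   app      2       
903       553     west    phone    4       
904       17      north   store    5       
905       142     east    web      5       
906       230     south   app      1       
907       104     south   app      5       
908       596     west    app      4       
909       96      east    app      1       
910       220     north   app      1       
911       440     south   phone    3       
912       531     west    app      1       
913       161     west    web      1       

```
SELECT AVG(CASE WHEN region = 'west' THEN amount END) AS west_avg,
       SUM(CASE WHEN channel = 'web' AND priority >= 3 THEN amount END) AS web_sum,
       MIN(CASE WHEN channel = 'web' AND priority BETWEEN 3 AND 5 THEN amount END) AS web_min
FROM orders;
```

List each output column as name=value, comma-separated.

[west_avg: region = 'west']
order_id=900: ✗
order_id=901: ✗
order_id=902: ✗
order_id=903: ✓ → 553
order_id=904: ✗
order_id=905: ✗
order_id=906: ✗
order_id=907: ✗
order_id=908: ✓ → 596
order_id=909: ✗
order_id=910: ✗
order_id=911: ✗
order_id=912: ✓ → 531
order_id=913: ✓ → 161
west_avg = (553 + 596 + 531 + 161) / 4 = 460.25
—
[web_sum: channel = 'web' AND priority >= 3]
order_id=900: ✗
order_id=901: ✗
order_id=902: ✗
order_id=903: ✗
order_id=904: ✗
order_id=905: ✓ → 142
order_id=906: ✗
order_id=907: ✗
order_id=908: ✗
order_id=909: ✗
order_id=910: ✗
order_id=911: ✗
order_id=912: ✗
order_id=913: ✗
web_sum = 142
—
[web_min: channel = 'web' AND priority BETWEEN 3 AND 5]
order_id=900: ✗
order_id=901: ✗
order_id=902: ✗
order_id=903: ✗
order_id=904: ✗
order_id=905: ✓ → 142
order_id=906: ✗
order_id=907: ✗
order_id=908: ✗
order_id=909: ✗
order_id=910: ✗
order_id=911: ✗
order_id=912: ✗
order_id=913: ✗
web_min = MIN(142) = 142

west_avg=460.25, web_sum=142, web_min=142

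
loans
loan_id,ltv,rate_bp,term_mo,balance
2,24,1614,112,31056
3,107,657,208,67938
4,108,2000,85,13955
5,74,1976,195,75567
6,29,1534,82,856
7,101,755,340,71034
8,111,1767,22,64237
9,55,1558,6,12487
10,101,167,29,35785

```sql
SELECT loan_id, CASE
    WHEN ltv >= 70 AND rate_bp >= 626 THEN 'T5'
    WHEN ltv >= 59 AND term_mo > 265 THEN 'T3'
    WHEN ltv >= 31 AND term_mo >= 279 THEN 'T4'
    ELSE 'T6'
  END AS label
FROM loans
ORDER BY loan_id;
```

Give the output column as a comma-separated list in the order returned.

loan_id=2: ELSE → T6
loan_id=3: ltv >= 70 AND rate_bp >= 626 → T5
loan_id=4: ltv >= 70 AND rate_bp >= 626 → T5
loan_id=5: ltv >= 70 AND rate_bp >= 626 → T5
loan_id=6: ELSE → T6
loan_id=7: ltv >= 70 AND rate_bp >= 626 → T5
loan_id=8: ltv >= 70 AND rate_bp >= 626 → T5
loan_id=9: ELSE → T6
loan_id=10: ELSE → T6

T6, T5, T5, T5, T6, T5, T5, T6, T6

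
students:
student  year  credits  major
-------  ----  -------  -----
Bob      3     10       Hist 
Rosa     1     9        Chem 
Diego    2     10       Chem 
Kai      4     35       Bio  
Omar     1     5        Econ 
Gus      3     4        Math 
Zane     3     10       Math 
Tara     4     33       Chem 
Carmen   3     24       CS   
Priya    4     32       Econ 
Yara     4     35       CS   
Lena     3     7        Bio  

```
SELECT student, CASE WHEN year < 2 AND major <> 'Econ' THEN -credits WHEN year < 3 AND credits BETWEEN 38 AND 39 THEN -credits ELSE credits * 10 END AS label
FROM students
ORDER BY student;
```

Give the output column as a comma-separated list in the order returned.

student=Bob: ELSE → 100
student=Carmen: ELSE → 240
student=Diego: ELSE → 100
student=Gus: ELSE → 40
student=Kai: ELSE → 350
student=Lena: ELSE → 70
student=Omar: ELSE → 50
student=Priya: ELSE → 320
student=Rosa: year < 2 AND major <> 'Econ' → -9
student=Tara: ELSE → 330
student=Yara: ELSE → 350
student=Zane: ELSE → 100

100, 240, 100, 40, 350, 70, 50, 320, -9, 330, 350, 100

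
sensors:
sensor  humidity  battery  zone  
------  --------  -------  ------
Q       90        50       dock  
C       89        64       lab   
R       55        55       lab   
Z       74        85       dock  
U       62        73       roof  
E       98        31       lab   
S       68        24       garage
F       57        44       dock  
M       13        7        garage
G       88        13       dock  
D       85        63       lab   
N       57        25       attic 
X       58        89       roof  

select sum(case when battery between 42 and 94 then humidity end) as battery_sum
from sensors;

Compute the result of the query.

570

sensor=Q: ✓ → 90
sensor=C: ✓ → 89
sensor=R: ✓ → 55
sensor=Z: ✓ → 74
sensor=U: ✓ → 62
sensor=E: ✗
sensor=S: ✗
sensor=F: ✓ → 57
sensor=M: ✗
sensor=G: ✗
sensor=D: ✓ → 85
sensor=N: ✗
sensor=X: ✓ → 58
battery_sum = 90 + 89 + 55 + 74 + 62 + 57 + 85 + 58 = 570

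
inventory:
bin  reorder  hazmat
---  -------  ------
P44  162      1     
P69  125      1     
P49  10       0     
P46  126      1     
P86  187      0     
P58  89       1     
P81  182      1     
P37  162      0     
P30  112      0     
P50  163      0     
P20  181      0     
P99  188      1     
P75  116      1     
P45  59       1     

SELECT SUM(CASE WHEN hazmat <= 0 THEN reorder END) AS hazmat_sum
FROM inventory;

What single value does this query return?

bin=P44: ✗
bin=P69: ✗
bin=P49: ✓ → 10
bin=P46: ✗
bin=P86: ✓ → 187
bin=P58: ✗
bin=P81: ✗
bin=P37: ✓ → 162
bin=P30: ✓ → 112
bin=P50: ✓ → 163
bin=P20: ✓ → 181
bin=P99: ✗
bin=P75: ✗
bin=P45: ✗
hazmat_sum = 10 + 187 + 162 + 112 + 163 + 181 = 815

815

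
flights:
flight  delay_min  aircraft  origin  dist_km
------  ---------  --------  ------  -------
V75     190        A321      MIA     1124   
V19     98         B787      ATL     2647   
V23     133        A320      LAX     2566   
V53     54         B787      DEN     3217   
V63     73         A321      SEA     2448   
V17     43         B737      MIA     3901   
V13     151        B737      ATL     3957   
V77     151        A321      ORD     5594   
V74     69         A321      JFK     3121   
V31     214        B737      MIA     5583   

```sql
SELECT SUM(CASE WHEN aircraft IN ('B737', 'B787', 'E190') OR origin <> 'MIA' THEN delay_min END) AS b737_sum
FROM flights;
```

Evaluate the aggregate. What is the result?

986

flight=V75: ✗
flight=V19: ✓ → 98
flight=V23: ✓ → 133
flight=V53: ✓ → 54
flight=V63: ✓ → 73
flight=V17: ✓ → 43
flight=V13: ✓ → 151
flight=V77: ✓ → 151
flight=V74: ✓ → 69
flight=V31: ✓ → 214
b737_sum = 98 + 133 + 54 + 73 + 43 + 151 + 151 + 69 + 214 = 986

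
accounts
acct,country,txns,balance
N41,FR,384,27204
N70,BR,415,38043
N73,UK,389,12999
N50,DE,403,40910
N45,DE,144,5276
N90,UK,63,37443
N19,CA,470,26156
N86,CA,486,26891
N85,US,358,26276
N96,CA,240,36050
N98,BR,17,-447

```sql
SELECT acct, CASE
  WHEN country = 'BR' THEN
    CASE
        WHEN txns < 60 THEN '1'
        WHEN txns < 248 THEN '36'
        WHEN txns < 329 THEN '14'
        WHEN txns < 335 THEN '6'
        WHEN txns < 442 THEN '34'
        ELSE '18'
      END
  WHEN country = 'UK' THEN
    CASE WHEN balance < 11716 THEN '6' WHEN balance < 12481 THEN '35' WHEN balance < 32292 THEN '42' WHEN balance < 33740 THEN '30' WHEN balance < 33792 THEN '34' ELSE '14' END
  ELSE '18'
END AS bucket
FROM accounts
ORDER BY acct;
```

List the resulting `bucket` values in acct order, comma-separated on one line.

18, 18, 18, 18, 34, 42, 18, 18, 14, 18, 1

acct=N19: country='CA' → outer ELSE → 18
acct=N41: country='FR' → outer ELSE → 18
acct=N45: country='DE' → outer ELSE → 18
acct=N50: country='DE' → outer ELSE → 18
acct=N70: country='BR' → inner[txns < 442] → 34
acct=N73: country='UK' → inner[balance < 32292] → 42
acct=N85: country='US' → outer ELSE → 18
acct=N86: country='CA' → outer ELSE → 18
acct=N90: country='UK' → inner[ELSE] → 14
acct=N96: country='CA' → outer ELSE → 18
acct=N98: country='BR' → inner[txns < 60] → 1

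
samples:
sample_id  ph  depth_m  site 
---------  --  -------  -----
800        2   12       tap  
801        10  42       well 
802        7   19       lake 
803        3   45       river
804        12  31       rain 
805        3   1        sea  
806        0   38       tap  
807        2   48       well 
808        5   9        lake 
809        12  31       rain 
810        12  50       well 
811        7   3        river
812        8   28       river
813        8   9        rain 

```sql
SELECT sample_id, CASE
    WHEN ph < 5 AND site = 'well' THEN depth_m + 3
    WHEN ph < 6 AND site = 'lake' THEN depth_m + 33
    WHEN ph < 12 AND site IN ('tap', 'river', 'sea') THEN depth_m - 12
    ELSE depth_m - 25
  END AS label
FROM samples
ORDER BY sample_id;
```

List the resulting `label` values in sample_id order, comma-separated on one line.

sample_id=800: ph < 12 AND site IN ('tap', 'river', 'sea') → 0
sample_id=801: ELSE → 17
sample_id=802: ELSE → -6
sample_id=803: ph < 12 AND site IN ('tap', 'river', 'sea') → 33
sample_id=804: ELSE → 6
sample_id=805: ph < 12 AND site IN ('tap', 'river', 'sea') → -11
sample_id=806: ph < 12 AND site IN ('tap', 'river', 'sea') → 26
sample_id=807: ph < 5 AND site = 'well' → 51
sample_id=808: ph < 6 AND site = 'lake' → 42
sample_id=809: ELSE → 6
sample_id=810: ELSE → 25
sample_id=811: ph < 12 AND site IN ('tap', 'river', 'sea') → -9
sample_id=812: ph < 12 AND site IN ('tap', 'river', 'sea') → 16
sample_id=813: ELSE → -16

0, 17, -6, 33, 6, -11, 26, 51, 42, 6, 25, -9, 16, -16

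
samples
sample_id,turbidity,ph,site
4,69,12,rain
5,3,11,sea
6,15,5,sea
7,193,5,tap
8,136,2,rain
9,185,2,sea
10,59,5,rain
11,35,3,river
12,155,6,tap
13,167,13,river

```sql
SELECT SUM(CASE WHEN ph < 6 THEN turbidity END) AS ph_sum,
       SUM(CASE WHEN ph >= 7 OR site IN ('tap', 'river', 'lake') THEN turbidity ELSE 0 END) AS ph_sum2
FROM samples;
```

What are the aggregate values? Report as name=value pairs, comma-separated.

ph_sum=623, ph_sum2=622

[ph_sum: ph < 6]
sample_id=4: ✗
sample_id=5: ✗
sample_id=6: ✓ → 15
sample_id=7: ✓ → 193
sample_id=8: ✓ → 136
sample_id=9: ✓ → 185
sample_id=10: ✓ → 59
sample_id=11: ✓ → 35
sample_id=12: ✗
sample_id=13: ✗
ph_sum = 15 + 193 + 136 + 185 + 59 + 35 = 623
—
[ph_sum2: ph >= 7 OR site IN ('tap', 'river', 'lake')]
sample_id=4: ✓ → 69
sample_id=5: ✓ → 3
sample_id=6: ✗
sample_id=7: ✓ → 193
sample_id=8: ✗
sample_id=9: ✗
sample_id=10: ✗
sample_id=11: ✓ → 35
sample_id=12: ✓ → 155
sample_id=13: ✓ → 167
ph_sum2 = 69 + 3 + 193 + 35 + 155 + 167 = 622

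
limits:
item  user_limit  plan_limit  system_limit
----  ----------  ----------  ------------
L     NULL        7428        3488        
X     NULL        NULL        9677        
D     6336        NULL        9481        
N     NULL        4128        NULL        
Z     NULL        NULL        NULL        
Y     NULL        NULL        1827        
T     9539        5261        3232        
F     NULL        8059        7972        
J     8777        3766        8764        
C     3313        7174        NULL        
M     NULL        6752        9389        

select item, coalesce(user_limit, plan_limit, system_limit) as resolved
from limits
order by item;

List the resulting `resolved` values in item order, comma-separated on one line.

3313, 6336, 8059, 8777, 7428, 6752, 4128, 9539, 9677, 1827, NULL

item=C: user_limit=3313 → 3313
item=D: user_limit=6336 → 6336
item=F: user_limit=NULL, plan_limit=8059 → 8059
item=J: user_limit=8777 → 8777
item=L: user_limit=NULL, plan_limit=7428 → 7428
item=M: user_limit=NULL, plan_limit=6752 → 6752
item=N: user_limit=NULL, plan_limit=4128 → 4128
item=T: user_limit=9539 → 9539
item=X: user_limit=NULL, plan_limit=NULL, system_limit=9677 → 9677
item=Y: user_limit=NULL, plan_limit=NULL, system_limit=1827 → 1827
item=Z: user_limit=NULL, plan_limit=NULL, system_limit=NULL (all NULL) → NULL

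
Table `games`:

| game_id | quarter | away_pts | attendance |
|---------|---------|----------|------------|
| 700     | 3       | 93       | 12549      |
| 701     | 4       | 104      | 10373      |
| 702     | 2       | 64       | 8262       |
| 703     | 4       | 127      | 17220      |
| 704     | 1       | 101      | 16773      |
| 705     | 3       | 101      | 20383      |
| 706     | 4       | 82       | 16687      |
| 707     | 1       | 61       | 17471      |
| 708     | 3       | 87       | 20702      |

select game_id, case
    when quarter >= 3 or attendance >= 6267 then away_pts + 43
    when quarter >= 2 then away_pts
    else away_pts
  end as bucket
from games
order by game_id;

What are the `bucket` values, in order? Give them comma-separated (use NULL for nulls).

136, 147, 107, 170, 144, 144, 125, 104, 130

game_id=700: quarter >= 3 or attendance >= 6267 → 136
game_id=701: quarter >= 3 or attendance >= 6267 → 147
game_id=702: quarter >= 3 or attendance >= 6267 → 107
game_id=703: quarter >= 3 or attendance >= 6267 → 170
game_id=704: quarter >= 3 or attendance >= 6267 → 144
game_id=705: quarter >= 3 or attendance >= 6267 → 144
game_id=706: quarter >= 3 or attendance >= 6267 → 125
game_id=707: quarter >= 3 or attendance >= 6267 → 104
game_id=708: quarter >= 3 or attendance >= 6267 → 130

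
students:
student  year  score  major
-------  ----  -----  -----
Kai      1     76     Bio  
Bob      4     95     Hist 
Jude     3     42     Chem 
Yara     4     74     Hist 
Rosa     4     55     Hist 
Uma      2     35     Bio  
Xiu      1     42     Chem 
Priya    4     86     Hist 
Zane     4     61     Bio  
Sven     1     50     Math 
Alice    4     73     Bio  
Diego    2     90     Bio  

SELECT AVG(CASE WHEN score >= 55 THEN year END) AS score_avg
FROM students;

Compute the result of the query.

student=Kai: ✓ → 1
student=Bob: ✓ → 4
student=Jude: ✗
student=Yara: ✓ → 4
student=Rosa: ✓ → 4
student=Uma: ✗
student=Xiu: ✗
student=Priya: ✓ → 4
student=Zane: ✓ → 4
student=Sven: ✗
student=Alice: ✓ → 4
student=Diego: ✓ → 2
score_avg = (1 + 4 + 4 + 4 + 4 + 4 + 4 + 2) / 8 = 3.375

3.375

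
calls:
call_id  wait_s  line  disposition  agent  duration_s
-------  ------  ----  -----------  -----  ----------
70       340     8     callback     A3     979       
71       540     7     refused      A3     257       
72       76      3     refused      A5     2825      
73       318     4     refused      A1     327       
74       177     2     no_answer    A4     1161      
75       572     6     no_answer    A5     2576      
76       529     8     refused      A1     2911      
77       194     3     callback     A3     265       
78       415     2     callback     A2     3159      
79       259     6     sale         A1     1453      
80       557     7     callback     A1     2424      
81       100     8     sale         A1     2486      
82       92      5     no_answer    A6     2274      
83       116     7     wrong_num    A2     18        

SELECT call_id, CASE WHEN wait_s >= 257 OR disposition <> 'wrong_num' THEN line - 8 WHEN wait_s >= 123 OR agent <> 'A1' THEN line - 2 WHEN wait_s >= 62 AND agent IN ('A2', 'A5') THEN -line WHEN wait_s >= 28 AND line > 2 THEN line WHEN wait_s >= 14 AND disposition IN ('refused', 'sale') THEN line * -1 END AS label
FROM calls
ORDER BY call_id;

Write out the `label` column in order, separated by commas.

call_id=70: wait_s >= 257 OR disposition <> 'wrong_num' → 0
call_id=71: wait_s >= 257 OR disposition <> 'wrong_num' → -1
call_id=72: wait_s >= 257 OR disposition <> 'wrong_num' → -5
call_id=73: wait_s >= 257 OR disposition <> 'wrong_num' → -4
call_id=74: wait_s >= 257 OR disposition <> 'wrong_num' → -6
call_id=75: wait_s >= 257 OR disposition <> 'wrong_num' → -2
call_id=76: wait_s >= 257 OR disposition <> 'wrong_num' → 0
call_id=77: wait_s >= 257 OR disposition <> 'wrong_num' → -5
call_id=78: wait_s >= 257 OR disposition <> 'wrong_num' → -6
call_id=79: wait_s >= 257 OR disposition <> 'wrong_num' → -2
call_id=80: wait_s >= 257 OR disposition <> 'wrong_num' → -1
call_id=81: wait_s >= 257 OR disposition <> 'wrong_num' → 0
call_id=82: wait_s >= 257 OR disposition <> 'wrong_num' → -3
call_id=83: wait_s >= 123 OR agent <> 'A1' → 5

0, -1, -5, -4, -6, -2, 0, -5, -6, -2, -1, 0, -3, 5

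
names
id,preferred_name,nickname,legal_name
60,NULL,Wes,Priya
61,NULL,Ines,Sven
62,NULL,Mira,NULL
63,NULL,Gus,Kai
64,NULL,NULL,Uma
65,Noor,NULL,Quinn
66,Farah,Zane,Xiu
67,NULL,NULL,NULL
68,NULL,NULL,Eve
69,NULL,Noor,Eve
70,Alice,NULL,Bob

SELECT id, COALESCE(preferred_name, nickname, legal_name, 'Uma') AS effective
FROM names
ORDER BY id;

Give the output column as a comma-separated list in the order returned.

Wes, Ines, Mira, Gus, Uma, Noor, Farah, Uma, Eve, Noor, Alice

id=60: preferred_name=NULL, nickname=Wes → Wes
id=61: preferred_name=NULL, nickname=Ines → Ines
id=62: preferred_name=NULL, nickname=Mira → Mira
id=63: preferred_name=NULL, nickname=Gus → Gus
id=64: preferred_name=NULL, nickname=NULL, legal_name=Uma → Uma
id=65: preferred_name=Noor → Noor
id=66: preferred_name=Farah → Farah
id=67: preferred_name=NULL, nickname=NULL, legal_name=NULL, → literal Uma → Uma
id=68: preferred_name=NULL, nickname=NULL, legal_name=Eve → Eve
id=69: preferred_name=NULL, nickname=Noor → Noor
id=70: preferred_name=Alice → Alice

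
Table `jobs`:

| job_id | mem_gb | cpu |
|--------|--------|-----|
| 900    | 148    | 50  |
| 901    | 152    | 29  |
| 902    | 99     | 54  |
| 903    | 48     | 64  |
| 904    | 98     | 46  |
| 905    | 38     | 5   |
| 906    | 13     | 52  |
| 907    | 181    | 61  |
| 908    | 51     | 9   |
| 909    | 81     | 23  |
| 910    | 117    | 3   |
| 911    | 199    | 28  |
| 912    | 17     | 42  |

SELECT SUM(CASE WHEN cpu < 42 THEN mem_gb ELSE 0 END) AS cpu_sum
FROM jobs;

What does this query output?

638

job_id=900: ✗
job_id=901: ✓ → 152
job_id=902: ✗
job_id=903: ✗
job_id=904: ✗
job_id=905: ✓ → 38
job_id=906: ✗
job_id=907: ✗
job_id=908: ✓ → 51
job_id=909: ✓ → 81
job_id=910: ✓ → 117
job_id=911: ✓ → 199
job_id=912: ✗
cpu_sum = 152 + 38 + 51 + 81 + 117 + 199 = 638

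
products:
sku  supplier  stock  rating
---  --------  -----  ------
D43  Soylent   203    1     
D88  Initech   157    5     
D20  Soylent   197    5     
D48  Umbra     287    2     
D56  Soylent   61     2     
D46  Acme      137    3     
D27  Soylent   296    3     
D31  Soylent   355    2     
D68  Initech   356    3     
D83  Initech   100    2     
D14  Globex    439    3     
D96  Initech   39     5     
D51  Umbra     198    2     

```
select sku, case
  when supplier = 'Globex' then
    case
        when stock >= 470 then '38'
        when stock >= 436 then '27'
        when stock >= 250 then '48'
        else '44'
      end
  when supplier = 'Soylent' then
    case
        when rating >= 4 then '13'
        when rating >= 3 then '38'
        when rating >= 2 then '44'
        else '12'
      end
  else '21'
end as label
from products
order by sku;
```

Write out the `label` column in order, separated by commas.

sku=D14: supplier='Globex' → inner[stock >= 436] → 27
sku=D20: supplier='Soylent' → inner[rating >= 4] → 13
sku=D27: supplier='Soylent' → inner[rating >= 3] → 38
sku=D31: supplier='Soylent' → inner[rating >= 2] → 44
sku=D43: supplier='Soylent' → inner[ELSE] → 12
sku=D46: supplier='Acme' → outer ELSE → 21
sku=D48: supplier='Umbra' → outer ELSE → 21
sku=D51: supplier='Umbra' → outer ELSE → 21
sku=D56: supplier='Soylent' → inner[rating >= 2] → 44
sku=D68: supplier='Initech' → outer ELSE → 21
sku=D83: supplier='Initech' → outer ELSE → 21
sku=D88: supplier='Initech' → outer ELSE → 21
sku=D96: supplier='Initech' → outer ELSE → 21

27, 13, 38, 44, 12, 21, 21, 21, 44, 21, 21, 21, 21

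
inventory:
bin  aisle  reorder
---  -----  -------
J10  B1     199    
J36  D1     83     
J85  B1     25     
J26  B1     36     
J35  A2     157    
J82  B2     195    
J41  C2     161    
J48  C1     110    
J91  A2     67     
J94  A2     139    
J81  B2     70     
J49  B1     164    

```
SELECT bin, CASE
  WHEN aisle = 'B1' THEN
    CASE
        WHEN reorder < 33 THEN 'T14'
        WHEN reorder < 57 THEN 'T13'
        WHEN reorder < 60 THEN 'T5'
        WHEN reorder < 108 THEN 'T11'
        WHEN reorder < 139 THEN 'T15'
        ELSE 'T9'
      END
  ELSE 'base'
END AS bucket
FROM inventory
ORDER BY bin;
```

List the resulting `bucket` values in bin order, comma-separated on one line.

bin=J10: aisle='B1' → inner[ELSE] → T9
bin=J26: aisle='B1' → inner[reorder < 57] → T13
bin=J35: aisle='A2' → outer ELSE → base
bin=J36: aisle='D1' → outer ELSE → base
bin=J41: aisle='C2' → outer ELSE → base
bin=J48: aisle='C1' → outer ELSE → base
bin=J49: aisle='B1' → inner[ELSE] → T9
bin=J81: aisle='B2' → outer ELSE → base
bin=J82: aisle='B2' → outer ELSE → base
bin=J85: aisle='B1' → inner[reorder < 33] → T14
bin=J91: aisle='A2' → outer ELSE → base
bin=J94: aisle='A2' → outer ELSE → base

T9, T13, base, base, base, base, T9, base, base, T14, base, base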